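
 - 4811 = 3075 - 7886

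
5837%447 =26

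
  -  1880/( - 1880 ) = 1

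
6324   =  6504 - 180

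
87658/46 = 1905 + 14/23 = 1905.61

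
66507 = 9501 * 7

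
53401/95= 562 + 11/95 = 562.12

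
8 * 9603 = 76824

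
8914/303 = 8914/303 = 29.42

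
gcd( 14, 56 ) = 14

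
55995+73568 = 129563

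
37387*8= 299096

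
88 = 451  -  363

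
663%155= 43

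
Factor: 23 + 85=2^2*3^3=108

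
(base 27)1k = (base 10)47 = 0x2F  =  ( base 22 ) 23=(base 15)32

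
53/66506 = 53/66506 =0.00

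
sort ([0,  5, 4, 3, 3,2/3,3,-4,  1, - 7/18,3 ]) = [ - 4, - 7/18,0,2/3, 1,3,3 , 3, 3, 4 , 5]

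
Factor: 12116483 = 12116483^1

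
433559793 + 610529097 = 1044088890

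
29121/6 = 9707/2  =  4853.50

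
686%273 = 140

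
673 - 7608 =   -  6935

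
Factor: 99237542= 2^1*2467^1*20113^1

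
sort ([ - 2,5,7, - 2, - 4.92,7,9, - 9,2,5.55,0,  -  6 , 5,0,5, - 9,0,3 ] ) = [ - 9,  -  9, - 6 , - 4.92,- 2, - 2, 0 , 0 , 0,2,3,5, 5,5,5.55, 7, 7 , 9 ] 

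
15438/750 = 20 + 73/125 = 20.58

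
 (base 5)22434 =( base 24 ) 2JB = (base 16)653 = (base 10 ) 1619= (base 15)72E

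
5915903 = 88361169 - 82445266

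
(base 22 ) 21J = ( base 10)1009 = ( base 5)13014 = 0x3F1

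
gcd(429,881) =1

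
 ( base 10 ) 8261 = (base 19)13gf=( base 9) 12288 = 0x2045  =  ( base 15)26ab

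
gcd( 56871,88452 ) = 9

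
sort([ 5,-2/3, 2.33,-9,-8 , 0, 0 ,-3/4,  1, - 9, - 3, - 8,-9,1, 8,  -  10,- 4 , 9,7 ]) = [-10  , - 9, - 9, - 9, - 8,-8, - 4, - 3, - 3/4,-2/3,0, 0 , 1 , 1,2.33, 5 , 7, 8, 9]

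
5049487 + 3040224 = 8089711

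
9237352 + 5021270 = 14258622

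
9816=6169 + 3647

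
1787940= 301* 5940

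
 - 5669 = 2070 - 7739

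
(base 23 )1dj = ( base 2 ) 1101001111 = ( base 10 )847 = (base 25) 18m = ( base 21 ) 1j7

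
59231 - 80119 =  - 20888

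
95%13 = 4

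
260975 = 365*715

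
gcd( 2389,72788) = 1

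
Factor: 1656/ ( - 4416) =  - 3/8 =- 2^( - 3)*3^1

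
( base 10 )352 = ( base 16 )160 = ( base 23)F7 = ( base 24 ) eg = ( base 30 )BM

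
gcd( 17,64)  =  1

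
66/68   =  33/34 = 0.97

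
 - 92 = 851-943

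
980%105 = 35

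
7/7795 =7/7795 = 0.00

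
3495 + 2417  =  5912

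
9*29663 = 266967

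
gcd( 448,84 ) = 28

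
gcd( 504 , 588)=84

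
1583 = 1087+496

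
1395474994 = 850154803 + 545320191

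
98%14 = 0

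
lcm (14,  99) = 1386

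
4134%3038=1096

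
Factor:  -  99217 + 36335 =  - 62882 = - 2^1*23^1*1367^1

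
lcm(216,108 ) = 216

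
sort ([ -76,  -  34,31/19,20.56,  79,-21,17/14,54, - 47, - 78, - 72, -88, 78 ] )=[ -88, - 78, - 76, - 72,-47,  -  34,-21,17/14,31/19, 20.56,54, 78, 79]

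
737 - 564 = 173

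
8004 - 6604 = 1400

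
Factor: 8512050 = 2^1*3^1*5^2 * 56747^1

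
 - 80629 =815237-895866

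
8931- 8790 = 141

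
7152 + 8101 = 15253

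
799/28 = 799/28 = 28.54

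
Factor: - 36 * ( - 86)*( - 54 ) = - 167184 = - 2^4*3^5*43^1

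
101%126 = 101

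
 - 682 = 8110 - 8792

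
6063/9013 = 6063/9013 = 0.67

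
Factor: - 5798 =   -  2^1 * 13^1*223^1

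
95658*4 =382632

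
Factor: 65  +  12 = 7^1*11^1= 77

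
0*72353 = 0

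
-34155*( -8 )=273240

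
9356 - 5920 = 3436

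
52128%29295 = 22833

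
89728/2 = 44864 = 44864.00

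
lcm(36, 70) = 1260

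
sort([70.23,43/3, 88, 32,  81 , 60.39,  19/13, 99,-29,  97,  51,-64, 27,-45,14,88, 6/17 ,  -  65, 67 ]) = [ - 65, - 64,  -  45 , - 29, 6/17,19/13, 14, 43/3 , 27  ,  32,  51,60.39, 67, 70.23, 81, 88, 88, 97,99 ] 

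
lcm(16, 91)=1456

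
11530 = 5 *2306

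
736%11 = 10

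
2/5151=2/5151 = 0.00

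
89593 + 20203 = 109796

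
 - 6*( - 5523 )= 33138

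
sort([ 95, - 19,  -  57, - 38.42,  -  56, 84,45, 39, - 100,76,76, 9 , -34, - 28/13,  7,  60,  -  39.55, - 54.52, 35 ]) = [ - 100, - 57, - 56, -54.52, - 39.55, - 38.42, - 34,-19, - 28/13,  7,  9,35 , 39,45, 60, 76, 76, 84, 95]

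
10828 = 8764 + 2064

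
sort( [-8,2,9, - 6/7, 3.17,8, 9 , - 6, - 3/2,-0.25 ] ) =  [-8, - 6, - 3/2, - 6/7,  -  0.25,2,  3.17,8, 9,9]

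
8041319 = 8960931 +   -  919612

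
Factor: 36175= 5^2*1447^1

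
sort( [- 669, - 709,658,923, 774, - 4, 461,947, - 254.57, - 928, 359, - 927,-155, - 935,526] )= [ - 935, - 928, - 927,  -  709,-669 , - 254.57, - 155, -4,359, 461 , 526 , 658,  774, 923, 947 ] 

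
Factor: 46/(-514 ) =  - 23^1*257^( - 1 ) =- 23/257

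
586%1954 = 586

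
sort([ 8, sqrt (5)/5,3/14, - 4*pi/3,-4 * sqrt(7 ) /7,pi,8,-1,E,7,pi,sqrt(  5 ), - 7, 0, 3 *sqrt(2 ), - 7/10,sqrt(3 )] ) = [ - 7, - 4*pi/3, - 4*sqrt(7) /7, - 1, - 7/10,0, 3/14,  sqrt(5)/5, sqrt( 3 ),  sqrt(5), E, pi,pi, 3*sqrt(2),7,  8,8]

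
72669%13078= 7279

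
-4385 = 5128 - 9513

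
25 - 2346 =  - 2321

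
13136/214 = 6568/107 = 61.38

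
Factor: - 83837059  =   - 83837059^1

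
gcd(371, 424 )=53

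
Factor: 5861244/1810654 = 2930622/905327  =  2^1 * 3^1*37^1*43^1*107^( - 1)*307^1* 8461^(- 1 ) 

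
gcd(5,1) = 1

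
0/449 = 0 = 0.00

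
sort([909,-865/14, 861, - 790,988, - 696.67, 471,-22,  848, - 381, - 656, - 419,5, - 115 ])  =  [ - 790,-696.67, - 656, - 419,-381,-115,-865/14 ,- 22,  5,471, 848,861,909,988 ]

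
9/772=9/772 = 0.01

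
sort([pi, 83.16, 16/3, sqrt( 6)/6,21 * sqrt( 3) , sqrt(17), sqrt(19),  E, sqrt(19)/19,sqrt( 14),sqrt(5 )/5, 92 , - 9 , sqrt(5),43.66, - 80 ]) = [-80, - 9, sqrt(19) /19, sqrt( 6) /6,sqrt( 5)/5,sqrt( 5),E,pi , sqrt( 14) , sqrt( 17), sqrt(19), 16/3, 21*sqrt( 3 ),43.66 , 83.16,92] 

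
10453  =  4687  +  5766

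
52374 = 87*602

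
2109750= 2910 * 725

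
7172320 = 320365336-313193016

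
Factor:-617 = - 617^1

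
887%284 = 35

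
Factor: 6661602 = 2^1*3^7*1523^1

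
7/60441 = 7/60441 = 0.00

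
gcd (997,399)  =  1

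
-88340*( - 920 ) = 81272800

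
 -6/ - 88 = 3/44 = 0.07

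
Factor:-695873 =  - 695873^1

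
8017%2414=775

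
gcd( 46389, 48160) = 7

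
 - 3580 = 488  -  4068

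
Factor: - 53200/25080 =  - 70/33 = - 2^1*3^( - 1 )*5^1*7^1*11^( - 1)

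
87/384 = 29/128 = 0.23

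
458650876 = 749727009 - 291076133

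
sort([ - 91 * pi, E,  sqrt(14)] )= [ -91*pi, E,sqrt(14 )]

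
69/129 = 23/43 = 0.53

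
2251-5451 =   -  3200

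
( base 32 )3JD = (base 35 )30i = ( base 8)7155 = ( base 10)3693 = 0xe6d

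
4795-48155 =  - 43360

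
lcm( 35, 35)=35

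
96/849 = 32/283 = 0.11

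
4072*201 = 818472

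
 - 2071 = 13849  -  15920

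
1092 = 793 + 299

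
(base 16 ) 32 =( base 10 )50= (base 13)3b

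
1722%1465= 257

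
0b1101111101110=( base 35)5ta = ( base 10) 7150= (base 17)17ca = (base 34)66A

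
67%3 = 1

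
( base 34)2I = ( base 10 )86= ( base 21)42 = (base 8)126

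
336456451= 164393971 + 172062480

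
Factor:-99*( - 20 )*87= 2^2 * 3^3*5^1 * 11^1 * 29^1 = 172260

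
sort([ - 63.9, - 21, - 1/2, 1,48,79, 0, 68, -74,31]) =[  -  74,  -  63.9, - 21,  -  1/2,0,  1,31,48, 68,79]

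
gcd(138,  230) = 46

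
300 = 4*75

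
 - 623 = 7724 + -8347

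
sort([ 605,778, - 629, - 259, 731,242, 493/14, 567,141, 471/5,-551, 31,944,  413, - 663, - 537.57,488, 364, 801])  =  [ - 663,-629,  -  551 , - 537.57, - 259  ,  31,493/14, 471/5,141, 242, 364, 413,488, 567 , 605,731,  778, 801, 944]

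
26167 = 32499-6332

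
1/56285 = 1/56285 = 0.00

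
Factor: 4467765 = 3^1  *5^1*149^1*1999^1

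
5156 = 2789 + 2367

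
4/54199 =4/54199 = 0.00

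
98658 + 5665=104323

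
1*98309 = 98309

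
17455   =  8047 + 9408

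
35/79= 35/79  =  0.44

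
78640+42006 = 120646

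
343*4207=1443001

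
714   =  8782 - 8068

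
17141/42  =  408 + 5/42 =408.12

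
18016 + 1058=19074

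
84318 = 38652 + 45666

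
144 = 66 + 78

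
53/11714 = 53/11714 = 0.00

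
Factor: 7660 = 2^2*5^1*383^1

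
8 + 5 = 13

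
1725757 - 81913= 1643844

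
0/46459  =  0 = 0.00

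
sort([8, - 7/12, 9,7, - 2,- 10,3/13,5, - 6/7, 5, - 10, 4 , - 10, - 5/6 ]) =[ - 10,- 10, - 10, - 2 , - 6/7, - 5/6, - 7/12,  3/13, 4,5,5, 7, 8, 9]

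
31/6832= 31/6832 = 0.00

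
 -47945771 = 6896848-54842619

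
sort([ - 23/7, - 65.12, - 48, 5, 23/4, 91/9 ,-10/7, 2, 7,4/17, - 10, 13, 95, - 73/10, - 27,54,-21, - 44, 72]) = [-65.12,-48,-44, - 27, - 21, - 10, - 73/10,-23/7, - 10/7 , 4/17, 2, 5,23/4,7,91/9, 13, 54, 72 , 95] 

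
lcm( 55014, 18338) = 55014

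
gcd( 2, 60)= 2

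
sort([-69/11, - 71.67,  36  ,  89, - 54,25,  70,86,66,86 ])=[ - 71.67, - 54, - 69/11 , 25 , 36,66,  70, 86, 86 , 89]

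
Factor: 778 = 2^1*389^1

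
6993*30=209790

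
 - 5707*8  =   - 45656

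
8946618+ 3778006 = 12724624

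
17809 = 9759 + 8050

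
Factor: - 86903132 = - 2^2*21725783^1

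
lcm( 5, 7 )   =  35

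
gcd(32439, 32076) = 33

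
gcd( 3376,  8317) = 1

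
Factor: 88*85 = 7480=2^3*5^1*11^1 *17^1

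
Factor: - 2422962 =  - 2^1*3^2*134609^1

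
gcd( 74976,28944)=48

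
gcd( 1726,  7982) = 2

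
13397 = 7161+6236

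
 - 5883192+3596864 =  - 2286328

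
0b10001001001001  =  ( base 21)JIK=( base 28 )B5D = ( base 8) 21111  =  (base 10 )8777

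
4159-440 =3719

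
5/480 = 1/96  =  0.01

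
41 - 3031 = - 2990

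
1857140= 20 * 92857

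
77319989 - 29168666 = 48151323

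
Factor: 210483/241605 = 257/295 = 5^( - 1)*59^( - 1)*257^1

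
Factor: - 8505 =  -3^5*5^1 * 7^1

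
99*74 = 7326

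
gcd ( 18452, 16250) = 2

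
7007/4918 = 1+2089/4918 = 1.42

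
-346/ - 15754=173/7877 = 0.02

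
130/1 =130= 130.00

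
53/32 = 53/32 = 1.66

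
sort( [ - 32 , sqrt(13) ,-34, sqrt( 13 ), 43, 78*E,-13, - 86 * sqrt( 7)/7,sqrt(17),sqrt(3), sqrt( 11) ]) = [ - 34, - 86 * sqrt(7)/7,  -  32,-13,sqrt( 3 ),sqrt(11 ),  sqrt(13), sqrt(13 ),sqrt( 17), 43, 78*E]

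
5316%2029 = 1258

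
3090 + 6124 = 9214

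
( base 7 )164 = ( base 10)95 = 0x5f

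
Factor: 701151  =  3^1 * 11^1 * 21247^1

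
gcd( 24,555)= 3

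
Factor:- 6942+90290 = 83348  =  2^2*67^1*311^1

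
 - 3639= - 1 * 3639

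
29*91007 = 2639203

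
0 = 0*128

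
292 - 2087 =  - 1795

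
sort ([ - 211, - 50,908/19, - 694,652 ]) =[  -  694, - 211  ,-50,  908/19,652 ] 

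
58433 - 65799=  - 7366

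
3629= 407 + 3222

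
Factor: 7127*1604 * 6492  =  74214648336 = 2^4*3^1*401^1*541^1*7127^1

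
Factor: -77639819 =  - 77639819^1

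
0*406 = 0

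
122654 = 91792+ 30862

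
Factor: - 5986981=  - 7^1*11^1*13^1*5981^1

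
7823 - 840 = 6983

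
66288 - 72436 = -6148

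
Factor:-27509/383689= - 43^ ( - 1 )*8923^( - 1 )*27509^1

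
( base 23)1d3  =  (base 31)qp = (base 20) 21b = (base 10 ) 831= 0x33f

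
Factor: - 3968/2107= - 2^7*7^( - 2)*31^1* 43^( - 1) 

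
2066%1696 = 370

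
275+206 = 481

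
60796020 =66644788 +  - 5848768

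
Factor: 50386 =2^1* 7^1*59^1*61^1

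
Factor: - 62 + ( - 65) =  - 127^1  =  -127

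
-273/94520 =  - 1 + 94247/94520 = - 0.00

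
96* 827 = 79392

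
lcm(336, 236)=19824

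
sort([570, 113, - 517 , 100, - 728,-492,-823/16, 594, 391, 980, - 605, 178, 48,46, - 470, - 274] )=[ - 728, - 605, - 517, - 492, - 470, - 274,-823/16, 46,48,100, 113,178,391,570,594,980] 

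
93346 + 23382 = 116728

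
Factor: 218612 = 2^2*31^1*41^1*43^1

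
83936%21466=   19538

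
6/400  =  3/200 = 0.01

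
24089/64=376 + 25/64 = 376.39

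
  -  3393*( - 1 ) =3393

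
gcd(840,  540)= 60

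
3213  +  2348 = 5561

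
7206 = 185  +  7021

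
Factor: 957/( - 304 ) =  - 2^( - 4 )*3^1*11^1*19^ ( - 1 )*29^1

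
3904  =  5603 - 1699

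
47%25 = 22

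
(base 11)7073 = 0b10010010110101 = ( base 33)8kp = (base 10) 9397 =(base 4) 2102311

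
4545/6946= 4545/6946  =  0.65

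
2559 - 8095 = - 5536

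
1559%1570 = 1559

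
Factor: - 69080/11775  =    -  88/15 = - 2^3* 3^( - 1) * 5^( -1) * 11^1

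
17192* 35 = 601720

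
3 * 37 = 111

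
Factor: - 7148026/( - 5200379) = 2^1*3574013^1*5200379^( - 1)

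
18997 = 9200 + 9797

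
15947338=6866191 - - 9081147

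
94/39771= 94/39771 = 0.00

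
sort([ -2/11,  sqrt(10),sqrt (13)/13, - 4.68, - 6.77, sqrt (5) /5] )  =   [ - 6.77, - 4.68, - 2/11, sqrt ( 13)/13,sqrt(5)/5, sqrt(10)]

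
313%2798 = 313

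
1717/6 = 286+ 1/6 = 286.17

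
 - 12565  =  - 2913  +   - 9652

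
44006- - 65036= 109042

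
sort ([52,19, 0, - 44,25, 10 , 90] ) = [-44,0, 10, 19, 25,  52, 90 ] 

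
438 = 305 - -133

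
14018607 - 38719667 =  - 24701060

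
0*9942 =0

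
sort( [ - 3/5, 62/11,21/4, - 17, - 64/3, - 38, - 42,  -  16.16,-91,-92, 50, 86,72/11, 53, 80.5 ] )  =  [ - 92, - 91, - 42,-38 , - 64/3, - 17, - 16.16, - 3/5,21/4,62/11,  72/11, 50, 53, 80.5 , 86]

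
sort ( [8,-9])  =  [  -  9 , 8 ] 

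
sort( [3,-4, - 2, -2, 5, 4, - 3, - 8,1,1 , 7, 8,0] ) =[ - 8,  -  4,- 3, - 2, - 2, 0, 1, 1,3,4,5,7, 8] 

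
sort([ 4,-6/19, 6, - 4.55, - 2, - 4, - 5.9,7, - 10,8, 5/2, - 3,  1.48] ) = [-10,-5.9, - 4.55,-4, - 3,  -  2,-6/19,1.48, 5/2,4,6,7,8] 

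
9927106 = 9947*998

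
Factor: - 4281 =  - 3^1*1427^1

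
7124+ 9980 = 17104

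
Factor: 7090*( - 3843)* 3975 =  - 108306308250 = -2^1*3^3*5^3*7^1*53^1 *61^1*709^1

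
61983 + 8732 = 70715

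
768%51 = 3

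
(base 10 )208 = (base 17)C4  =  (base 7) 415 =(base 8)320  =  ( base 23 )91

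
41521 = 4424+37097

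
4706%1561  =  23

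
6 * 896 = 5376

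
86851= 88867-2016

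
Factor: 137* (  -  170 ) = - 23290 = - 2^1*5^1*17^1*137^1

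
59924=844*71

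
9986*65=649090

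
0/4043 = 0 =0.00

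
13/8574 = 13/8574 = 0.00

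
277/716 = 277/716=0.39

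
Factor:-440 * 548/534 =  - 120560/267 = - 2^4*3^( - 1)*5^1*11^1*89^ ( - 1 )*137^1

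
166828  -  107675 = 59153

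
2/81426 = 1/40713 = 0.00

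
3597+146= 3743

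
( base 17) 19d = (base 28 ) G7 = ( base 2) 111000111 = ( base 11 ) 384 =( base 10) 455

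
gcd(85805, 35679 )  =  1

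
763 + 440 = 1203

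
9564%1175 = 164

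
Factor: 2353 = 13^1 * 181^1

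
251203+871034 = 1122237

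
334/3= 334/3 = 111.33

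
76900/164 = 19225/41 =468.90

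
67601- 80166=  - 12565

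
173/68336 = 173/68336  =  0.00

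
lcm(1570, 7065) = 14130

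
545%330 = 215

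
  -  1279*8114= -10377806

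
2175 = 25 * 87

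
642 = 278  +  364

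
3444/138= 24 + 22/23= 24.96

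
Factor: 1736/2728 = 7/11 = 7^1 * 11^( - 1)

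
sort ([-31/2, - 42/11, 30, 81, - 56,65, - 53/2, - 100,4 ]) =[ - 100,- 56, - 53/2, - 31/2 , - 42/11 , 4 , 30,  65,81]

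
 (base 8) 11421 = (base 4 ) 1030101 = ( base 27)6il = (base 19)d9h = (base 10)4881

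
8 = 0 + 8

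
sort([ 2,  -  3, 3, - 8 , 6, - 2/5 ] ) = [ - 8, - 3,-2/5 , 2, 3, 6 ]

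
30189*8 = 241512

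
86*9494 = 816484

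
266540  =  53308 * 5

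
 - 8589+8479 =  - 110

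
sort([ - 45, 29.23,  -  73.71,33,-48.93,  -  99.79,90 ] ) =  [-99.79,-73.71, - 48.93, - 45,29.23 , 33, 90] 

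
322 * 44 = 14168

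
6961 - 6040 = 921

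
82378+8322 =90700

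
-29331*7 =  - 205317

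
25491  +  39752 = 65243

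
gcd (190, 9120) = 190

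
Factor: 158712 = 2^3 *3^1 * 17^1*389^1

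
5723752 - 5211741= 512011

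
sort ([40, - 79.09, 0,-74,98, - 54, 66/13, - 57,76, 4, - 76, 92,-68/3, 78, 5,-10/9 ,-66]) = [-79.09, - 76, - 74, - 66, -57,  -  54, - 68/3, -10/9, 0,4, 5,  66/13,40,76,  78, 92,98 ] 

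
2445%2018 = 427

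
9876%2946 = 1038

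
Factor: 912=2^4*3^1*19^1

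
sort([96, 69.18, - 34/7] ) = [ - 34/7, 69.18,96]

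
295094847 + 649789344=944884191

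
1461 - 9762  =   - 8301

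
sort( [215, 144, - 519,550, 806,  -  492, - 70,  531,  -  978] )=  [-978,  -  519,-492,-70, 144,215,  531, 550 , 806 ] 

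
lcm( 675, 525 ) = 4725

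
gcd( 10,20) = 10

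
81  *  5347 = 433107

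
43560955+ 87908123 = 131469078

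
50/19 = 50/19 = 2.63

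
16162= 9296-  - 6866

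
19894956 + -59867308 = -39972352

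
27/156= 9/52 = 0.17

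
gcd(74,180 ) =2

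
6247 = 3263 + 2984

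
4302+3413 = 7715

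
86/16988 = 43/8494= 0.01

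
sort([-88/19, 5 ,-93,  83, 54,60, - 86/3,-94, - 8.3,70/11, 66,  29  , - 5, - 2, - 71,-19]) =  [ -94,  -  93, - 71,-86/3,-19,- 8.3,-5, - 88/19 , - 2,5,70/11,  29  ,  54, 60,66 , 83]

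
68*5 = 340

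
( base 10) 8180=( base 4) 1333310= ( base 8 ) 17764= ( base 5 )230210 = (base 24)E4K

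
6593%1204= 573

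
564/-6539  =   - 1+5975/6539=-0.09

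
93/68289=31/22763 = 0.00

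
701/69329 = 701/69329 = 0.01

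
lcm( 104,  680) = 8840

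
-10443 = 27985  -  38428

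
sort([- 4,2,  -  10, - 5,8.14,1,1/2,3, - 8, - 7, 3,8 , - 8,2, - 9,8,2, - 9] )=[-10, - 9, - 9, - 8,  -  8, - 7, - 5, - 4,  1/2,1, 2 , 2,2,3,3, 8 , 8, 8.14 ] 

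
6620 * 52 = 344240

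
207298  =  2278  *91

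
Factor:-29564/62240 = -2^ (  -  3 ) * 5^( - 1 )*19^1 = -19/40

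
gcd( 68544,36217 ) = 1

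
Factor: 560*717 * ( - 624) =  - 2^8*3^2 * 5^1 * 7^1*13^1*239^1 = - 250548480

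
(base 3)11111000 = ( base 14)1295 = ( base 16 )cc3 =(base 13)1644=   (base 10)3267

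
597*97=57909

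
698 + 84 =782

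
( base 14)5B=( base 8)121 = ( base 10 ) 81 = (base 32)2H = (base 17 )4D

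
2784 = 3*928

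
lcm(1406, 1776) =33744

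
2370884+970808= 3341692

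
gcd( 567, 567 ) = 567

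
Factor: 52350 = 2^1*3^1*5^2*349^1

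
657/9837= 73/1093 = 0.07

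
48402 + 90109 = 138511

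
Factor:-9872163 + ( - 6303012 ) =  - 16175175= - 3^1*5^2 * 19^1 * 11351^1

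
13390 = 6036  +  7354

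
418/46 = 209/23 = 9.09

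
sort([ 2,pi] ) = [ 2,pi ] 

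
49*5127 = 251223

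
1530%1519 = 11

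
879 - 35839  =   - 34960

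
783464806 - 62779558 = 720685248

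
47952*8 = 383616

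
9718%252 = 142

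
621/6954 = 207/2318 = 0.09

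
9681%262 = 249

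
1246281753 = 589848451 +656433302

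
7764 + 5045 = 12809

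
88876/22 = 4039 + 9/11 = 4039.82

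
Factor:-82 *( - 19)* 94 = 146452= 2^2 * 19^1*41^1*47^1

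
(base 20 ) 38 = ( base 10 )68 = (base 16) 44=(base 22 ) 32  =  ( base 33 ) 22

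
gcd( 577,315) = 1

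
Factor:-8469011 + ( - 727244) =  - 5^1 * 47^1*39133^1 = - 9196255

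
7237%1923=1468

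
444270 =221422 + 222848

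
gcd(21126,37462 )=2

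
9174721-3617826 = 5556895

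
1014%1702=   1014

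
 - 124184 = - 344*361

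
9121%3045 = 3031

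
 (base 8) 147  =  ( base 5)403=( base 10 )103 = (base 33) 34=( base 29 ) 3g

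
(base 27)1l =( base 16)30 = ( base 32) 1G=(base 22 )24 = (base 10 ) 48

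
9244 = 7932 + 1312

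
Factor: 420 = 2^2*3^1*5^1*7^1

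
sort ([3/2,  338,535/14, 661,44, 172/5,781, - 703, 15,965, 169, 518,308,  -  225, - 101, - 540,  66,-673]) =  [ - 703, - 673,-540,  -  225, - 101, 3/2,15, 172/5, 535/14,44,66,169, 308,338, 518,661, 781,965]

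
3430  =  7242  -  3812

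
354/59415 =118/19805 = 0.01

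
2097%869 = 359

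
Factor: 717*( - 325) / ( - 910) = 2^( - 1 )*3^1*5^1*7^( - 1)*239^1 = 3585/14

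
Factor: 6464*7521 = 48615744 = 2^6*3^1 * 23^1*101^1 * 109^1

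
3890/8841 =3890/8841 = 0.44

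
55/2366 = 55/2366 = 0.02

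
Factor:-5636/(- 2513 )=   2^2*7^( - 1 )*359^( - 1)*1409^1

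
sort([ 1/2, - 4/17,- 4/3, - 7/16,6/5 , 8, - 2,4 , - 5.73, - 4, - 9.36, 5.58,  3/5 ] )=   [ - 9.36, - 5.73, - 4, - 2, - 4/3, - 7/16 , - 4/17,  1/2, 3/5,6/5,  4,5.58, 8]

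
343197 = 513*669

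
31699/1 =31699 = 31699.00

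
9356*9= 84204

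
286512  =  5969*48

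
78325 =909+77416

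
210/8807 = 210/8807  =  0.02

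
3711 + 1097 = 4808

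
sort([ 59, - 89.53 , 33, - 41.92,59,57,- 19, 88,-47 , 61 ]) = [ -89.53, - 47,-41.92 , - 19, 33, 57,59, 59 , 61 , 88]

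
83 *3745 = 310835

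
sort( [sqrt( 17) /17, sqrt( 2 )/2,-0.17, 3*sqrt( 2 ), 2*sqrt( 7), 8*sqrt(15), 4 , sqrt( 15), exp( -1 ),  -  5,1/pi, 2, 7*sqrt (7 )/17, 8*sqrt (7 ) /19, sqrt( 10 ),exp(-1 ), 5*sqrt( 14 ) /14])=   [ - 5, - 0.17, sqrt( 17)/17,  1/pi,exp(  -  1 ),exp ( - 1 ), sqrt(2 ) /2,7*sqrt(7 ) /17, 8*sqrt( 7 ) /19,5*sqrt( 14)/14, 2,sqrt( 10 ),  sqrt( 15), 4,  3*sqrt( 2 ), 2 *sqrt(7),8*sqrt (15)]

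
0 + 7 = 7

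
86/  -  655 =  - 86/655 = -0.13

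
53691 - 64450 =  - 10759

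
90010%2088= 226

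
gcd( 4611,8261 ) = 1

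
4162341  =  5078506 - 916165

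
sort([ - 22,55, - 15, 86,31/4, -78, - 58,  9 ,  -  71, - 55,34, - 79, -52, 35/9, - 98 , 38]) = [ - 98 , - 79,  -  78, - 71,-58, - 55, - 52,- 22, - 15,35/9,31/4,9, 34,38,55,  86]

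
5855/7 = 836 + 3/7 = 836.43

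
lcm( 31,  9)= 279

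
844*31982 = 26992808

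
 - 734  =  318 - 1052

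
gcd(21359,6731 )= 53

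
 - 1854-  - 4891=3037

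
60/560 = 3/28 = 0.11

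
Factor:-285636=- 2^2 * 3^1*13^1*1831^1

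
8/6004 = 2/1501  =  0.00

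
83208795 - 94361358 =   -  11152563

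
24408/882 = 27 + 33/49=27.67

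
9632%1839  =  437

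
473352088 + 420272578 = 893624666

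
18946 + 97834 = 116780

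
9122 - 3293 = 5829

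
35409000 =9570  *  3700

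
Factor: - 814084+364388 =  - 2^5*13^1 * 23^1 * 47^1 = - 449696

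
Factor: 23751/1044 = 2^(  -  2 )*7^1*13^1 = 91/4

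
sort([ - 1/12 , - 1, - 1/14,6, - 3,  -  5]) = [ - 5 , - 3, - 1, - 1/12,-1/14, 6]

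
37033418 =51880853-14847435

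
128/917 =128/917 = 0.14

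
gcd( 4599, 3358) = 73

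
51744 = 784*66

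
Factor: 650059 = 650059^1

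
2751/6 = 458 + 1/2 = 458.50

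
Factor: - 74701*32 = -2390432 = -2^5*11^1 * 6791^1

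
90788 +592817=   683605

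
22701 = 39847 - 17146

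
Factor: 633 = 3^1*211^1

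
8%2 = 0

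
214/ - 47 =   -  214/47 = - 4.55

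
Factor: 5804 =2^2*1451^1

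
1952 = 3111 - 1159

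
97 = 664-567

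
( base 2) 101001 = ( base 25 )1G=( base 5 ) 131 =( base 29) 1C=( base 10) 41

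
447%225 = 222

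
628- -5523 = 6151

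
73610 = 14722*5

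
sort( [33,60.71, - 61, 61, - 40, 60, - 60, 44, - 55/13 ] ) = [-61, - 60, - 40,-55/13,  33,44,  60,60.71 , 61 ] 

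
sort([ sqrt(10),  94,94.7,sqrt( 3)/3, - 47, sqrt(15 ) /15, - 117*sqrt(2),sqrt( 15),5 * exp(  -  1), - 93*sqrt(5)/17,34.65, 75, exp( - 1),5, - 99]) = [ - 117*sqrt(2),-99, - 47, - 93*sqrt (5) /17,sqrt(15)/15,exp( - 1),sqrt( 3 )/3,5*exp(- 1), sqrt(10),sqrt(15),5, 34.65,75, 94,  94.7] 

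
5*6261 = 31305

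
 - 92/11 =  - 9 + 7/11=- 8.36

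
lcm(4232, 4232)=4232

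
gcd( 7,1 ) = 1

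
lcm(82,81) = 6642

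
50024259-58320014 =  - 8295755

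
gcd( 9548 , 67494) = 14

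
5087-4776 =311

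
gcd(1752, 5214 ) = 6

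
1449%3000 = 1449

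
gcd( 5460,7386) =6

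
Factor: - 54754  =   - 2^1*7^1*3911^1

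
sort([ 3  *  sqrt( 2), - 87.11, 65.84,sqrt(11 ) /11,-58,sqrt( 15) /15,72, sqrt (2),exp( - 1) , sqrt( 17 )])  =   [- 87.11,-58, sqrt(15)/15,sqrt( 11)/11 , exp( - 1),sqrt ( 2 ),  sqrt( 17 ),3*sqrt(2) , 65.84, 72 ] 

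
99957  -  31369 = 68588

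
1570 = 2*785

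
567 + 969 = 1536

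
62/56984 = 31/28492 = 0.00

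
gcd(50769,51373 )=1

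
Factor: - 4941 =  - 3^4 *61^1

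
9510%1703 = 995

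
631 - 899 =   -  268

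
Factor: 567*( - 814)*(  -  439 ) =202615182 = 2^1*3^4*7^1* 11^1*37^1* 439^1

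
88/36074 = 44/18037 = 0.00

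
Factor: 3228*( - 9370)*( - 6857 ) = 2^3*3^1*5^1*269^1*937^1 * 6857^1 = 207399290520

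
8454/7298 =1 + 578/3649=1.16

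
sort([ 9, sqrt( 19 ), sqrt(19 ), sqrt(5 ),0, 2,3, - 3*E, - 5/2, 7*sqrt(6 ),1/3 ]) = [ - 3*E,-5/2 , 0, 1/3,2,sqrt(5),  3 , sqrt(19 ),sqrt ( 19),9,7*sqrt(6 ) ]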